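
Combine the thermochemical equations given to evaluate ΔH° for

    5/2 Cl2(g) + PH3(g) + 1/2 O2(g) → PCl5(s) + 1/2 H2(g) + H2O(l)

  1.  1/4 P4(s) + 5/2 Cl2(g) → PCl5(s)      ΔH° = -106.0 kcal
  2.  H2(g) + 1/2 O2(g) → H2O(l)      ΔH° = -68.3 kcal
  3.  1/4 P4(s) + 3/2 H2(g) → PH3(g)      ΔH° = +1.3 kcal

eq. 1 as written (PCl5(s) already on the product side): -106.0 kcal
eq. 2 as written (H2O(l) already on the product side): -68.3 kcal
eq. 3 reversed (PH3(g) must end up as a reactant): -1.3 kcal
Since enthalpy is a state function, ΔH° = (-106.0) + (-68.3) + (-1.3) = -175.6 kcal

ΔH° = -175.6 kcal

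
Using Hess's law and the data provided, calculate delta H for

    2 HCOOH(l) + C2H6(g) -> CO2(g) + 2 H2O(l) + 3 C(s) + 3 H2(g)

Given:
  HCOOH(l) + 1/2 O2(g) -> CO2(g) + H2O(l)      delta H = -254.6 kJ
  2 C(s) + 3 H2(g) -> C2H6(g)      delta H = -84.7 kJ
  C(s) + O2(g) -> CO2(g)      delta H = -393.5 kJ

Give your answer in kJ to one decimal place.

equation 1 × 2 (scale by 2 for the 2 HCOOH(l)): (2)·(-254.6) = -509.2 kJ
equation 2 reversed (reverse to put C2H6(g) on the reactant side): +84.7 kJ
equation 3 reversed: +393.5 kJ
Combining the equations, delta H = (2)·(-254.6) + (-1)·(-84.7) + (-1)·(-393.5) = -31.0 kJ

delta H = -31.0 kJ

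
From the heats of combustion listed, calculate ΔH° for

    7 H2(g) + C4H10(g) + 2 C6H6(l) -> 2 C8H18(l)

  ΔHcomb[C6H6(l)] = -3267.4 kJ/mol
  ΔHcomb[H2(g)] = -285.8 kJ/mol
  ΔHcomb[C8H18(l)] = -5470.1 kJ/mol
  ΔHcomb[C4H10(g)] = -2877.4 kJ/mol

Using ΔH = Σ nΔHc°(reactants) − Σ nΔHc°(products):
= [7·(-285.8) + 1·(-2877.4) + 2·(-3267.4)] − [2·(-5470.1)]
= -472.6 kJ/mol

ΔH° = -472.6 kJ/mol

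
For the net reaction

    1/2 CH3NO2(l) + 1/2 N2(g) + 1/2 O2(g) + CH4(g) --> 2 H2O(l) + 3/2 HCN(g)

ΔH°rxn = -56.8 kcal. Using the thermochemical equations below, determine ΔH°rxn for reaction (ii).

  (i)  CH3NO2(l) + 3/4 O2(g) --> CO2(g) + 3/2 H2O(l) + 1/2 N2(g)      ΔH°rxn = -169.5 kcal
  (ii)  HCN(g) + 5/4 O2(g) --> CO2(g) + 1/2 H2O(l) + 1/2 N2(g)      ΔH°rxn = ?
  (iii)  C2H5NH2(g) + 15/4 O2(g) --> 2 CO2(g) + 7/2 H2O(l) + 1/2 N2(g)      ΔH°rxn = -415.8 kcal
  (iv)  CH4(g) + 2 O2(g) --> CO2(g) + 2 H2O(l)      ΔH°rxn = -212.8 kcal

ΔH°rxn = -160.5 kcal

(i) × 1/2: (1/2)·(-169.5) = -84.75 kcal
(ii) reversed and × 3/2: contributes −3/2·x
(iii): not needed.
(iv) as written: -212.8 kcal
-56.8 = (-84.75) + (-212.8) − 3/2·x
x = (-56.8 − (-297.55)) / (-3/2) = -160.5 kcal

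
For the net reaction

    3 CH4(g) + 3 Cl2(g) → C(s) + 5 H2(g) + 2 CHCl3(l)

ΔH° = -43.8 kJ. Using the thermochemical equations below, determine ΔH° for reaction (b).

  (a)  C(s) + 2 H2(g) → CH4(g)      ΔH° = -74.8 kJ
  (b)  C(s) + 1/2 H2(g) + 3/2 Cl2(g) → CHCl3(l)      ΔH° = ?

ΔH° = -134.1 kJ

(a) reversed and × 3: (-3)·(-74.8) = +224.4 kJ
(b) × 2: contributes 2·x
-43.8 = (+224.4) + 2·x
x = (-43.8 − (+224.4)) / (2) = -134.1 kJ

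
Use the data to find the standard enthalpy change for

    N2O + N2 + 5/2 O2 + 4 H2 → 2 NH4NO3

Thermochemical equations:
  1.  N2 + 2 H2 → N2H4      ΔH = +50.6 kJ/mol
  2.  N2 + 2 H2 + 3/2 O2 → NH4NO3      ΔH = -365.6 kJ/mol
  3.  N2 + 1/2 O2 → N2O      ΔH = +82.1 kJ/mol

ΔH = -813.3 kJ/mol

eq. 1: not needed.
eq. 2 × 2: (2)·(-365.6) = -731.2 kJ/mol
eq. 3 reversed: -82.1 kJ/mol
ΔH = (2)·(-365.6) + (-1)·(+82.1) = -813.3 kJ/mol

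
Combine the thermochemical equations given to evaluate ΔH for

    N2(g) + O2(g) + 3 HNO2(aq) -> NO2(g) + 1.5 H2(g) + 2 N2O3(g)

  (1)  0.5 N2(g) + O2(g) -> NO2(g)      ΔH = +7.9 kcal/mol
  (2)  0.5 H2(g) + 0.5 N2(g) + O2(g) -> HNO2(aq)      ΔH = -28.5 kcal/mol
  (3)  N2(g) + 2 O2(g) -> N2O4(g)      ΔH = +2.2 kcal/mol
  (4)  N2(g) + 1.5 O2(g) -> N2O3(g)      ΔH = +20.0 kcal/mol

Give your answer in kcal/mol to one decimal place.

(1) as written: +7.9 kcal/mol
(2) reversed and × 3: (-3)·(-28.5) = +85.5 kcal/mol
(3): not needed.
(4) × 2: (2)·(+20.0) = +40.0 kcal/mol
By Hess's law, ΔH = (1)·(+7.9) + (-3)·(-28.5) + (2)·(+20.0) = 133.4 kcal/mol

ΔH = 133.4 kcal/mol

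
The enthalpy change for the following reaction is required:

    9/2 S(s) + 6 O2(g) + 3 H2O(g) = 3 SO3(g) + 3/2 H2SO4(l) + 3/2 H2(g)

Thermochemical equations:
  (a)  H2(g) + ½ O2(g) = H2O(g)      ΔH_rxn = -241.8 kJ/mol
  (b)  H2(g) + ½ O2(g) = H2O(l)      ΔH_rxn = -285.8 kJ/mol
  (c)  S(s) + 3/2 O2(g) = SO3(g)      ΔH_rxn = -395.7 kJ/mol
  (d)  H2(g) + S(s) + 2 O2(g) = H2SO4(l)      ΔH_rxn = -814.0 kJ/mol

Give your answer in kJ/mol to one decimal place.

(a) reversed and × 3 (reverse to put H2O(g) on the reactant side; ×3 to match 3 H2O(g) in the target): (-3)·(-241.8) = +725.4 kJ/mol
(b): not needed (H2O(l) appears nowhere else).
(c) × 3 (scale by 3 for the 3 SO3(g)): (3)·(-395.7) = -1187.1 kJ/mol
(d) × 3/2 (scale by 3/2 for the 3/2 H2SO4(l)): (3/2)·(-814.0) = -1221.0 kJ/mol
ΔH_rxn = (-3)·(-241.8) + (3)·(-395.7) + (3/2)·(-814.0) = -1682.7 kJ/mol

ΔH_rxn = -1682.7 kJ/mol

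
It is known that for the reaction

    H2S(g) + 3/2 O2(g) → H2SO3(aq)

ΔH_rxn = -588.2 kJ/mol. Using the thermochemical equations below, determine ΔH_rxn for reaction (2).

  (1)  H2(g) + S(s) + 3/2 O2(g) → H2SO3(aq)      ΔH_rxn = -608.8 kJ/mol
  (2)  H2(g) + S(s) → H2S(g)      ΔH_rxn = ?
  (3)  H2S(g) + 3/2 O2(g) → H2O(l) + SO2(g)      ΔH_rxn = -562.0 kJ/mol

(1) as written (H2SO3(aq) already on the product side): -608.8 kJ/mol
(2) reversed: contributes −x
(3): not needed (H2O(l) appears nowhere else).
-588.2 = (-608.8) − x
x = (-588.2 − (-608.8)) / (-1) = -20.6 kJ/mol

ΔH_rxn = -20.6 kJ/mol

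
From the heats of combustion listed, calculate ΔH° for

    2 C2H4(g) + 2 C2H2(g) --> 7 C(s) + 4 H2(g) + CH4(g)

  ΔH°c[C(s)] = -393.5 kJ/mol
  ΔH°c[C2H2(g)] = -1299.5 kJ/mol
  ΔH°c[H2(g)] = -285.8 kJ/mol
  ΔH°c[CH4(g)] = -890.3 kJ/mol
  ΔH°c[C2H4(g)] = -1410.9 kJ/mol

ΔH° = -632.8 kJ/mol

With combustion enthalpies, reactants minus products:
= [2·(-1410.9) + 2·(-1299.5)] − [7·(-393.5) + 4·(-285.8) + 1·(-890.3)]
= -632.8 kJ/mol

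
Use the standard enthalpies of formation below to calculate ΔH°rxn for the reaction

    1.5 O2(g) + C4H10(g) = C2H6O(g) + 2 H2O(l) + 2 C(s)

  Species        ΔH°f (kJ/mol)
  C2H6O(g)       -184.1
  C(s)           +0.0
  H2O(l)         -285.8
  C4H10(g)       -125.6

Products: 1·(-184.1) + 2·(-285.8) + 2·(+0.0) = -755.7
Reactants: 3/2·(+0.0) + 1·(-125.6) = -125.6
ΔH°rxn = (-755.7) − (-125.6) = -630.1 kJ/mol

ΔH°rxn = -630.1 kJ/mol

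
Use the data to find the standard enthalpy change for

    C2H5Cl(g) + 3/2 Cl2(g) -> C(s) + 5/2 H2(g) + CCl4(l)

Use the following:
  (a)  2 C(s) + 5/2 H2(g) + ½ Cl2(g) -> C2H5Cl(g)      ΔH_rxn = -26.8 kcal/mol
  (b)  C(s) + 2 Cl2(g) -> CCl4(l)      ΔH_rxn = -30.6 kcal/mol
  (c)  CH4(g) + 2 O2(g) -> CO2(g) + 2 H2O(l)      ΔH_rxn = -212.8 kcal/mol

(a) reversed (reverse to put C2H5Cl(g) on the reactant side): +26.8 kcal/mol
(b) as written (CCl4(l) already on the product side): -30.6 kcal/mol
(c): not needed (CH4(g) appears nowhere else).
Since enthalpy is a state function, ΔH_rxn = (-1)·(-26.8) + (1)·(-30.6) = -3.8 kcal/mol

ΔH_rxn = -3.8 kcal/mol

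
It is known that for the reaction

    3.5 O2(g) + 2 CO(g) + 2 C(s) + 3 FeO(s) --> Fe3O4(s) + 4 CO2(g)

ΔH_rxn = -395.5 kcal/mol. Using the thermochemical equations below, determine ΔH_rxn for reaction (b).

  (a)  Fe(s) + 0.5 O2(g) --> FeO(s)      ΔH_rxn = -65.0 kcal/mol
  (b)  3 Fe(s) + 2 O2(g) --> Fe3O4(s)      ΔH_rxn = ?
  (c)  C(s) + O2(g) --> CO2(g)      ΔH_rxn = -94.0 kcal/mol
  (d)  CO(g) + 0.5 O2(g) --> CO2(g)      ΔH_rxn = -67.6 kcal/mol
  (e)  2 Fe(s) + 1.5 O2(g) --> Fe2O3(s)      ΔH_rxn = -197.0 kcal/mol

ΔH_rxn = -267.3 kcal/mol

(a) reversed and × 3: (-3)·(-65.0) = +195.0 kcal/mol
(b) as written: contributes x
(c) × 2: (2)·(-94.0) = -188.0 kcal/mol
(d) × 2: (2)·(-67.6) = -135.2 kcal/mol
(e): not needed.
-395.5 = (+195.0) + (-188.0) + (-135.2) + x
x = (-395.5 − (-128.2)) / (1) = -267.3 kcal/mol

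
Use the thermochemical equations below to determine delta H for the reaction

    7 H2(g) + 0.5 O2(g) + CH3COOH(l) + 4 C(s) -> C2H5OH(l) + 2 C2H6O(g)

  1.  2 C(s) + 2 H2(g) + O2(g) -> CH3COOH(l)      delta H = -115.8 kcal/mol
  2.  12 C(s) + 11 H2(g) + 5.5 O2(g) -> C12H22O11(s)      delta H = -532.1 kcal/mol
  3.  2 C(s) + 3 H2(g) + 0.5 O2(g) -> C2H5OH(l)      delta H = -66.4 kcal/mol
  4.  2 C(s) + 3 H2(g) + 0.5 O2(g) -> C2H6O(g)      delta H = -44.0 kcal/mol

eq. 1 reversed (reverse to put CH3COOH(l) on the reactant side): +115.8 kcal/mol
eq. 2: not needed (C12H22O11(s) appears nowhere else).
eq. 3 as written (C2H5OH(l) already on the product side): -66.4 kcal/mol
eq. 4 × 2 (scale by 2 for the 2 C2H6O(g)): (2)·(-44.0) = -88.0 kcal/mol
Summing the manipulated equations, delta H = (+115.8) + (-66.4) + (-88.0) = -38.6 kcal/mol

delta H = -38.6 kcal/mol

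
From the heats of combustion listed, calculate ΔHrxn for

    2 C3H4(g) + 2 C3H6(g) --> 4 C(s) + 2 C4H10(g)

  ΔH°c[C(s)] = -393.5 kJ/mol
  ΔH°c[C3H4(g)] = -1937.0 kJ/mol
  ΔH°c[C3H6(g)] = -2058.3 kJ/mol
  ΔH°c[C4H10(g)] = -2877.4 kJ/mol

ΔHrxn = -661.8 kJ/mol

With combustion enthalpies, reactants minus products:
= [2·(-1937.0) + 2·(-2058.3)] − [4·(-393.5) + 2·(-2877.4)]
= -661.8 kJ/mol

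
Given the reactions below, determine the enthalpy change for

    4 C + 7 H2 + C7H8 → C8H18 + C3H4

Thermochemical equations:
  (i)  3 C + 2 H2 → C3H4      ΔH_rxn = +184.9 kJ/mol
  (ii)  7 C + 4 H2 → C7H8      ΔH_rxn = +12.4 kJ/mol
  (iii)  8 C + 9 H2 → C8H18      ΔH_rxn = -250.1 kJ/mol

(i) as written: +184.9 kJ/mol
(ii) reversed: -12.4 kJ/mol
(iii) as written: -250.1 kJ/mol
ΔH_rxn = (1)·(+184.9) + (-1)·(+12.4) + (1)·(-250.1) = -77.6 kJ/mol

ΔH_rxn = -77.6 kJ/mol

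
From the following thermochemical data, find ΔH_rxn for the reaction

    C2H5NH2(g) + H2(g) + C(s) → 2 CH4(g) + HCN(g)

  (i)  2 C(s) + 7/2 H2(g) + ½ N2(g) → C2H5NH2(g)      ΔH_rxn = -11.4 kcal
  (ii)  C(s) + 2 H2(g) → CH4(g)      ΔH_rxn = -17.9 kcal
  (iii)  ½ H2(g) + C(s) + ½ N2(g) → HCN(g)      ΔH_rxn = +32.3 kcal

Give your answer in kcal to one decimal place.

(i) reversed: +11.4 kcal
(ii) × 2: (2)·(-17.9) = -35.8 kcal
(iii) as written: +32.3 kcal
ΔH_rxn = (-1)·(-11.4) + (2)·(-17.9) + (1)·(+32.3) = 7.9 kcal

ΔH_rxn = 7.9 kcal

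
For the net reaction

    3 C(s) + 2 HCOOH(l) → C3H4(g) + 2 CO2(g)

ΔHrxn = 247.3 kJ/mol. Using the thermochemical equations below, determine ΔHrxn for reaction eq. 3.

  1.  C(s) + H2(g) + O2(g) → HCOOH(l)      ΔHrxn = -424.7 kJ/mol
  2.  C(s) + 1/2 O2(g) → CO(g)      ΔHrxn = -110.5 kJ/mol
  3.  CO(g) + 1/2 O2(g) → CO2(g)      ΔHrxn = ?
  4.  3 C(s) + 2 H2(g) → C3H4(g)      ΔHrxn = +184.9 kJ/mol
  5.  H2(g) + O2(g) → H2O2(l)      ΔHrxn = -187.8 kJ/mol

eq. 1 reversed and × 2: (-2)·(-424.7) = +849.4 kJ/mol
eq. 2 × 2: (2)·(-110.5) = -221.0 kJ/mol
eq. 3 × 2: contributes 2·x
eq. 4 as written: +184.9 kJ/mol
eq. 5: not needed.
+247.3 = (+849.4) + (-221.0) + (+184.9) + 2·x
x = (+247.3 − (+813.3)) / (2) = -283.0 kJ/mol

ΔHrxn = -283.0 kJ/mol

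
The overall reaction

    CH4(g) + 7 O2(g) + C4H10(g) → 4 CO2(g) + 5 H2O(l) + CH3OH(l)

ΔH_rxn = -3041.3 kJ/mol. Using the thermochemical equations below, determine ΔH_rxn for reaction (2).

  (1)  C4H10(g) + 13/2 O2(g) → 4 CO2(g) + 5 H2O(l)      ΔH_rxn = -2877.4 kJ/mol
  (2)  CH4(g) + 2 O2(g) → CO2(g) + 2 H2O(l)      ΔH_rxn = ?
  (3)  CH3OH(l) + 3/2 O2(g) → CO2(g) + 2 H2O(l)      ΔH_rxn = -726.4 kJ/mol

ΔH_rxn = -890.3 kJ/mol

(1) as written: -2877.4 kJ/mol
(2) as written: contributes x
(3) reversed: +726.4 kJ/mol
-3041.3 = (-2877.4) + (+726.4) + x
x = (-3041.3 − (-2151.0)) / (1) = -890.3 kJ/mol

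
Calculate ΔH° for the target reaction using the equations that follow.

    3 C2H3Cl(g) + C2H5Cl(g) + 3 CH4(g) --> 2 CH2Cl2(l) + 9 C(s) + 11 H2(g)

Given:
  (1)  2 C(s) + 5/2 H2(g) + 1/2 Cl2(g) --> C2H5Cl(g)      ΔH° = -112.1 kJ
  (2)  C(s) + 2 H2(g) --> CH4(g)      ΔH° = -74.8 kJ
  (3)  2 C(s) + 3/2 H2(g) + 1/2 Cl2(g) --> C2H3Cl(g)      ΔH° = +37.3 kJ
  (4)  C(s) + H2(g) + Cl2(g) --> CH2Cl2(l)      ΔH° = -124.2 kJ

ΔH° = -23.8 kJ

(1) reversed (reverse to put C2H5Cl(g) on the reactant side): +112.1 kJ
(2) reversed and × 3 (reverse to put CH4(g) on the reactant side; scale by 3 for the 3 CH4(g)): (-3)·(-74.8) = +224.4 kJ
(3) reversed and × 3 (reverse to put C2H3Cl(g) on the reactant side; scale by 3 for the 3 C2H3Cl(g)): (-3)·(+37.3) = -111.9 kJ
(4) × 2 (scale by 2 for the 2 CH2Cl2(l)): (2)·(-124.2) = -248.4 kJ
ΔH° = (-1)·(-112.1) + (-3)·(-74.8) + (-3)·(+37.3) + (2)·(-124.2) = -23.8 kJ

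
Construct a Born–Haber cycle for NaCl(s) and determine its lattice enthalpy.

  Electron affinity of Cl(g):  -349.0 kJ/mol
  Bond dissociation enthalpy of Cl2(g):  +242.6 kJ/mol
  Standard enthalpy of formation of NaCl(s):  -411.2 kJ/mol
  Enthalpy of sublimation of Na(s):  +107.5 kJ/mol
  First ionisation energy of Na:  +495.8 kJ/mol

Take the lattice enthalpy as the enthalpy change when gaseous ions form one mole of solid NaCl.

ΔHf° = 1·ΔHsub + 1·(ΣIE) + 1/2·D(Cl2) + 1·EA + U
-411.2 = 1·(+107.5) + 1·(+495.8) + 1/2·(+242.6) + 1·(-349.0) + U
U = -411.2 − (+375.6) = -786.8 kJ/mol

U = -786.8 kJ/mol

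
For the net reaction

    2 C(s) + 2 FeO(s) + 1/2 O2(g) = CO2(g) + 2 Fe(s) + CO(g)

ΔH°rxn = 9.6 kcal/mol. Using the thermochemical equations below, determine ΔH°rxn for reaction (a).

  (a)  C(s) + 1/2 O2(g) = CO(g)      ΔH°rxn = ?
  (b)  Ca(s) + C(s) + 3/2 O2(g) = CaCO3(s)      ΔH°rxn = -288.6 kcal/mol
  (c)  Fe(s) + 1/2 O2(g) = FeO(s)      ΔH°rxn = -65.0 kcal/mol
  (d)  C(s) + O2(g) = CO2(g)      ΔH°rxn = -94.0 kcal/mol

ΔH°rxn = -26.4 kcal/mol

(a) as written (CO(g) already on the product side): contributes x
(b): not needed (Ca(s) appears nowhere else).
(c) reversed and × 2 (FeO(s) must end up as a reactant; scale by 2 for the 2 FeO(s)): (-2)·(-65.0) = +130.0 kcal/mol
(d) as written (CO2(g) already on the product side): -94.0 kcal/mol
+9.6 = (+130.0) + (-94.0) + x
x = (+9.6 − (+36.0)) / (1) = -26.4 kcal/mol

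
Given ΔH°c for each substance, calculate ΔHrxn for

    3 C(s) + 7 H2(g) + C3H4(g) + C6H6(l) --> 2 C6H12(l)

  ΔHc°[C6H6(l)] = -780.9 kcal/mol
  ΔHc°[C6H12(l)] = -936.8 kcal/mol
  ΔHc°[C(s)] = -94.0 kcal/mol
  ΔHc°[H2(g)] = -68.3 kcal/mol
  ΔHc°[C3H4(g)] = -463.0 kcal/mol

ΔHrxn = -130.4 kcal/mol

With combustion enthalpies, reactants minus products:
= [3·(-94.0) + 7·(-68.3) + 1·(-463.0) + 1·(-780.9)] − [2·(-936.8)]
= -130.4 kcal/mol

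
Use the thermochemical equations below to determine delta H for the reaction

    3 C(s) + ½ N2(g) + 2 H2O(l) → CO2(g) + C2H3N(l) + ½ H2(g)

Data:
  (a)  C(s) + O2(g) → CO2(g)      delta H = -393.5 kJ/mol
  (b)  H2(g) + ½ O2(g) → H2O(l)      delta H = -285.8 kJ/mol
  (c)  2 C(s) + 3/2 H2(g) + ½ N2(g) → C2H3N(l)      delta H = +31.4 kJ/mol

(a) as written (CO2(g) already on the product side): -393.5 kJ/mol
(b) reversed and × 2 (H2O(l) must end up as a reactant; ×2 to match 2 H2O(l) in the target): (-2)·(-285.8) = +571.6 kJ/mol
(c) as written (C2H3N(l) already on the product side): +31.4 kJ/mol
Combining the equations, delta H = (-393.5) + (+571.6) + (+31.4) = 209.5 kJ/mol

delta H = 209.5 kJ/mol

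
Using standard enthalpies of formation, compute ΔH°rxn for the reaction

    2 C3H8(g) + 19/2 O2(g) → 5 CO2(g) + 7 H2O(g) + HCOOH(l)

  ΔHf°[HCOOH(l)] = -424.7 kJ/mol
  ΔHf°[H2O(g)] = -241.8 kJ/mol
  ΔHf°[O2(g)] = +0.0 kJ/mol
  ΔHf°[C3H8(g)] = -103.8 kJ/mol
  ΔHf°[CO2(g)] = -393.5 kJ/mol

ΔH°rxn = -3877.2 kJ/mol

Products: 5·(-393.5) + 7·(-241.8) + 1·(-424.7) = -4084.8
Reactants: 2·(-103.8) + 19/2·(+0.0) = -207.6
ΔH°rxn = (-4084.8) − (-207.6) = -3877.2 kJ/mol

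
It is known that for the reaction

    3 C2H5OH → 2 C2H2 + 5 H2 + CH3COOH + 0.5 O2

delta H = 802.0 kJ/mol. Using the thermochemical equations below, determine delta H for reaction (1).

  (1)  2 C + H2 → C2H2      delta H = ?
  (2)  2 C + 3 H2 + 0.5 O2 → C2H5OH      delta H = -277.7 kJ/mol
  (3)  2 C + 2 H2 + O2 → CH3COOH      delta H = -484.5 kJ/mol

(1) × 2 (×2 to match 2 C2H2 in the target): contributes 2·x
(2) reversed and × 3 (C2H5OH must end up as a reactant; scale by 3 for the 3 C2H5OH): (-3)·(-277.7) = +833.1 kJ/mol
(3) as written (CH3COOH already on the product side): -484.5 kJ/mol
+802.0 = (+833.1) + (-484.5) + 2·x
x = (+802.0 − (+348.6)) / (2) = 226.7 kJ/mol

delta H = 226.7 kJ/mol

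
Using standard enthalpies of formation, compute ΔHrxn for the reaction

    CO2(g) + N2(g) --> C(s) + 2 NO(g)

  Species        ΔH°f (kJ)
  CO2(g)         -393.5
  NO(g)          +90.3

ΔH°rxn = Σ nΔHf°(products) − Σ nΔHf°(reactants).
Products: 1·(+0.0) + 2·(+90.3) = +180.6
Reactants: 1·(-393.5) + 1·(+0.0) = -393.5
ΔHrxn = (+180.6) − (-393.5) = 574.1 kJ

ΔHrxn = 574.1 kJ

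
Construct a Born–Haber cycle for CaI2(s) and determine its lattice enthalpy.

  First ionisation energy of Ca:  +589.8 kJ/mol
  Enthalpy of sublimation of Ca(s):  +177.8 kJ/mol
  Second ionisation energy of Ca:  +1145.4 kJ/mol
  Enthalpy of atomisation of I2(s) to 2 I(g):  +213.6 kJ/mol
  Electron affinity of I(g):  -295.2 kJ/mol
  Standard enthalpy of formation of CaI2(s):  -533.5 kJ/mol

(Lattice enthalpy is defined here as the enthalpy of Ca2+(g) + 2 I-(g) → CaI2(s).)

U = -2069.7 kJ/mol

ΔHf° = 1·ΔHsub + 1·(ΣIE) + 1·D(I2) + 2·EA + U
-533.5 = 1·(+177.8) + 1·(+1735.2) + 1·(+213.6) + 2·(-295.2) + U
U = -533.5 − (+1536.2) = -2069.7 kJ/mol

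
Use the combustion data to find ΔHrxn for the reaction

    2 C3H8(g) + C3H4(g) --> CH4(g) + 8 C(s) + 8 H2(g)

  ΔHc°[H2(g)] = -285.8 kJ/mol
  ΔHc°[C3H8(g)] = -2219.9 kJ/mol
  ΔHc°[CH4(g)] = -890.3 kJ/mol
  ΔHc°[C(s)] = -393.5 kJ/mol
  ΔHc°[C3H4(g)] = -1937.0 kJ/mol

ΔHrxn = -52.1 kJ/mol

Using ΔH = Σ nΔHc°(reactants) − Σ nΔHc°(products):
= [2·(-2219.9) + 1·(-1937.0)] − [1·(-890.3) + 8·(-393.5) + 8·(-285.8)]
= -52.1 kJ/mol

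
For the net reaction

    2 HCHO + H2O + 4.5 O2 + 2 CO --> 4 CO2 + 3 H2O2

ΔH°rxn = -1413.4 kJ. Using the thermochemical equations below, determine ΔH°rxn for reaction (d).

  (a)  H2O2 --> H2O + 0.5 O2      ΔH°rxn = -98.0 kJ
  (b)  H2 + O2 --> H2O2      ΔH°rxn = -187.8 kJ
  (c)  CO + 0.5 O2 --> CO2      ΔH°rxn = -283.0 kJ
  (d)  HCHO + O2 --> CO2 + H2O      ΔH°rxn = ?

ΔH°rxn = -570.7 kJ

(a) reversed and × 3: (-3)·(-98.0) = +294.0 kJ
(b): not needed.
(c) × 2: (2)·(-283.0) = -566.0 kJ
(d) × 2: contributes 2·x
-1413.4 = (+294.0) + (-566.0) + 2·x
x = (-1413.4 − (-272.0)) / (2) = -570.7 kJ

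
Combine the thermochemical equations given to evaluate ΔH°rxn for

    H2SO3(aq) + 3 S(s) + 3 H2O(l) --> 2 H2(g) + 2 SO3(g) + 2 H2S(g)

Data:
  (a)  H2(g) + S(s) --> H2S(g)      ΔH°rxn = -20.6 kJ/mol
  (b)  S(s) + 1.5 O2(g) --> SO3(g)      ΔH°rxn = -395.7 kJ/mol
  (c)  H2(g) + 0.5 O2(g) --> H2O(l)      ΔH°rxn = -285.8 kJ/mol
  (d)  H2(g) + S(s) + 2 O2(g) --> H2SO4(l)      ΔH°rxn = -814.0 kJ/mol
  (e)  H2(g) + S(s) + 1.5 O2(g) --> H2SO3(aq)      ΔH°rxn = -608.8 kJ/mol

ΔH°rxn = 633.6 kJ/mol

(a) × 2 (×2 to match 2 H2S(g) in the target): (2)·(-20.6) = -41.2 kJ/mol
(b) × 2 (×2 to match 2 SO3(g) in the target): (2)·(-395.7) = -791.4 kJ/mol
(c) reversed and × 3 (H2O(l) must end up as a reactant; scale by 3 for the 3 H2O(l)): (-3)·(-285.8) = +857.4 kJ/mol
(d): not needed (H2SO4(l) appears nowhere else).
(e) reversed (reverse to put H2SO3(aq) on the reactant side): +608.8 kJ/mol
Since enthalpy is a state function, ΔH°rxn = (-41.2) + (-791.4) + (+857.4) + (+608.8) = 633.6 kJ/mol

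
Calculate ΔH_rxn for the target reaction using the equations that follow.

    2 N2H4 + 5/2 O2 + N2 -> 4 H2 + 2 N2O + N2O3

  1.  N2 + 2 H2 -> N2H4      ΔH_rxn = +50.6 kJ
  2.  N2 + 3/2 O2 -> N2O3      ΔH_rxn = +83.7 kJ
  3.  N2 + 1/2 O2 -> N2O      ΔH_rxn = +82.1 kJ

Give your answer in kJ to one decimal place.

ΔH_rxn = 146.7 kJ

eq. 1 reversed and × 2: (-2)·(+50.6) = -101.2 kJ
eq. 2 as written: +83.7 kJ
eq. 3 × 2: (2)·(+82.1) = +164.2 kJ
ΔH_rxn = (-101.2) + (+83.7) + (+164.2) = 146.7 kJ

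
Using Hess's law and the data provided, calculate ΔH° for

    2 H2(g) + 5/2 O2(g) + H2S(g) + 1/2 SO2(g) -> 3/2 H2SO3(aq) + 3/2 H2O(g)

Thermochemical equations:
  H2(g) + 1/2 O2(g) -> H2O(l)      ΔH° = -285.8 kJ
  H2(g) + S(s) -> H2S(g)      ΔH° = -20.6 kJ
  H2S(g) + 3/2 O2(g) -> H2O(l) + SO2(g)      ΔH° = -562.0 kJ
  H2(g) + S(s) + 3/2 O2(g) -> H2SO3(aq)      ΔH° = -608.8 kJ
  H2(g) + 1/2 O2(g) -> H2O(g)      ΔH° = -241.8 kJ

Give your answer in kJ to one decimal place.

ΔH° = -1106.9 kJ

equation 1 × 1/2: (1/2)·(-285.8) = -142.9 kJ
equation 2 reversed and × 3/2: (-3/2)·(-20.6) = +30.9 kJ
equation 3 reversed and × 1/2: (-1/2)·(-562.0) = +281.0 kJ
equation 4 × 3/2: (3/2)·(-608.8) = -913.2 kJ
equation 5 × 3/2: (3/2)·(-241.8) = -362.7 kJ
ΔH° = (1/2)·(-285.8) + (-3/2)·(-20.6) + (-1/2)·(-562.0) + (3/2)·(-608.8) + (3/2)·(-241.8) = -1106.9 kJ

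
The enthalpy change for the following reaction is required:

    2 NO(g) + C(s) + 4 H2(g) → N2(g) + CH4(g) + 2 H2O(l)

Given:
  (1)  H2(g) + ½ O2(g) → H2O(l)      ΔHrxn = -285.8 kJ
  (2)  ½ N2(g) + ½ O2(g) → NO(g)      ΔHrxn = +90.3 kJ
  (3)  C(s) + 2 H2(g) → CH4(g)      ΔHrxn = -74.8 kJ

(1) × 2: (2)·(-285.8) = -571.6 kJ
(2) reversed and × 2: (-2)·(+90.3) = -180.6 kJ
(3) as written: -74.8 kJ
ΔHrxn = (2)·(-285.8) + (-2)·(+90.3) + (1)·(-74.8) = -827.0 kJ

ΔHrxn = -827.0 kJ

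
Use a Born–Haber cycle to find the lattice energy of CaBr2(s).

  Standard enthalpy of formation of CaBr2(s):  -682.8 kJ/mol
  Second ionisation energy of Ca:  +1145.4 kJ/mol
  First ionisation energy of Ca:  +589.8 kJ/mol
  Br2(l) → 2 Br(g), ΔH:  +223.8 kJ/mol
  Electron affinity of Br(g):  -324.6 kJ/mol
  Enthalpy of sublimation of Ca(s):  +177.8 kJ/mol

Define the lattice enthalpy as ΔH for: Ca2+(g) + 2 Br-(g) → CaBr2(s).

U = -2170.4 kJ/mol

ΔHf° = 1·ΔHsub + 1·(ΣIE) + 1·D(Br2) + 2·EA + U
-682.8 = 1·(+177.8) + 1·(+1735.2) + 1·(+223.8) + 2·(-324.6) + U
U = -682.8 − (+1487.6) = -2170.4 kJ/mol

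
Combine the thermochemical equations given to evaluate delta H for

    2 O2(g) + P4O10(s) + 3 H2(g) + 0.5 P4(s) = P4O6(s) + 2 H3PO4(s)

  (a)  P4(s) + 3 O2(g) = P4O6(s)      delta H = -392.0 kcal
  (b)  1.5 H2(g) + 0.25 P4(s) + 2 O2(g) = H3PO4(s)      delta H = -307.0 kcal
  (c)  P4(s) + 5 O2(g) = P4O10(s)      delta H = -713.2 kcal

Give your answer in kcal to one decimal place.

delta H = -292.8 kcal

(a) as written (P4O6(s) already on the product side): -392.0 kcal
(b) × 2 (×2 to match 2 H3PO4(s) in the target): (2)·(-307.0) = -614.0 kcal
(c) reversed (P4O10(s) must end up as a reactant): +713.2 kcal
Since enthalpy is a state function, delta H = (-392.0) + (-614.0) + (+713.2) = -292.8 kcal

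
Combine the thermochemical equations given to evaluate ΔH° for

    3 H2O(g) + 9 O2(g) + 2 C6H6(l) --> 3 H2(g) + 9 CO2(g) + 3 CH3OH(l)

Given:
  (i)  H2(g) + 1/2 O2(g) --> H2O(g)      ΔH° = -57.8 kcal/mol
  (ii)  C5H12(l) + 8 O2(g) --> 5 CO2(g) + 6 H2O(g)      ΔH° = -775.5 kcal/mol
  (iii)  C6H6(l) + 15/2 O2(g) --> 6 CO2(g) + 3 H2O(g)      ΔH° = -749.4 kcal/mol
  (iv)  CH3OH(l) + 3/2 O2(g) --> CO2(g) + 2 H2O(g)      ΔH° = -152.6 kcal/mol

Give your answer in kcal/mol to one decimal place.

ΔH° = -867.6 kcal/mol

(i) reversed and × 3: (-3)·(-57.8) = +173.4 kcal/mol
(ii): not needed.
(iii) × 2: (2)·(-749.4) = -1498.8 kcal/mol
(iv) reversed and × 3: (-3)·(-152.6) = +457.8 kcal/mol
Summing the manipulated equations, ΔH° = (-3)·(-57.8) + (2)·(-749.4) + (-3)·(-152.6) = -867.6 kcal/mol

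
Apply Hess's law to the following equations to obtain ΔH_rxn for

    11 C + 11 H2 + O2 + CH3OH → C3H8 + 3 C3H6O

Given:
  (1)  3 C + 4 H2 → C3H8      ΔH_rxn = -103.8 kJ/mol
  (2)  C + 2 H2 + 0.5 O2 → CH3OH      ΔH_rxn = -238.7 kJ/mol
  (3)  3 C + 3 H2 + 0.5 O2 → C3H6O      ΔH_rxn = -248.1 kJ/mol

ΔH_rxn = -609.4 kJ/mol

(1) as written: -103.8 kJ/mol
(2) reversed: +238.7 kJ/mol
(3) × 3: (3)·(-248.1) = -744.3 kJ/mol
By Hess's law, ΔH_rxn = (1)·(-103.8) + (-1)·(-238.7) + (3)·(-248.1) = -609.4 kJ/mol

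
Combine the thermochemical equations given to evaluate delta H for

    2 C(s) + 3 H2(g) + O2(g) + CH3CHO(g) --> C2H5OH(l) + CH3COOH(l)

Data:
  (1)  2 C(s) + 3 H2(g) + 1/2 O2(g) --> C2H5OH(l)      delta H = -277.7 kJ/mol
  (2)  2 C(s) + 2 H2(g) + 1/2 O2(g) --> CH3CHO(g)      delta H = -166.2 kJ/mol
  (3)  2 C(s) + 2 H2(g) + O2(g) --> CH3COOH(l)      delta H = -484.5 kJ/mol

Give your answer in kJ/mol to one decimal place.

delta H = -596.0 kJ/mol

(1) as written (C2H5OH(l) already on the product side): -277.7 kJ/mol
(2) reversed (reverse to put CH3CHO(g) on the reactant side): +166.2 kJ/mol
(3) as written (CH3COOH(l) already on the product side): -484.5 kJ/mol
delta H = (-277.7) + (+166.2) + (-484.5) = -596.0 kJ/mol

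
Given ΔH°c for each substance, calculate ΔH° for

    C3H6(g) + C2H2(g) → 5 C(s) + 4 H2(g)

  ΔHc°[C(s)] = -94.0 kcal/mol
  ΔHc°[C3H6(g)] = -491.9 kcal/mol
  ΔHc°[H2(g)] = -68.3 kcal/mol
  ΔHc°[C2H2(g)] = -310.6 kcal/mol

ΔH° = -59.3 kcal/mol

With combustion enthalpies, reactants minus products:
= [1·(-491.9) + 1·(-310.6)] − [5·(-94.0) + 4·(-68.3)]
= -59.3 kcal/mol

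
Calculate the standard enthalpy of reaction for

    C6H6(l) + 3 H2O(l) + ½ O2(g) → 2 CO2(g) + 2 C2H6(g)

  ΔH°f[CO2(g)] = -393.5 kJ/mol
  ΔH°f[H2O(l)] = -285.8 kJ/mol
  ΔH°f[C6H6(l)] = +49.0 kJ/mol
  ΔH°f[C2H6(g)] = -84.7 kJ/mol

Products: 2·(-393.5) + 2·(-84.7) = -956.4
Reactants: 1·(+49.0) + 3·(-285.8) + 1/2·(+0.0) = -808.4
ΔH_rxn = (-956.4) − (-808.4) = -148.0 kJ/mol

ΔH_rxn = -148.0 kJ/mol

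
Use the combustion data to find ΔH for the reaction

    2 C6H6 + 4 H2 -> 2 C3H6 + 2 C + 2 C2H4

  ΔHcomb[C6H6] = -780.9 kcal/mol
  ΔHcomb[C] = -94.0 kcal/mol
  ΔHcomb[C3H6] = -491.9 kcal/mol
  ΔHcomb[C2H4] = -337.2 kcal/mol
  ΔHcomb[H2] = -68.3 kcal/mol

ΔH = 11.2 kcal/mol

Using ΔH = Σ nΔHc°(reactants) − Σ nΔHc°(products):
= [2·(-780.9) + 4·(-68.3)] − [2·(-491.9) + 2·(-94.0) + 2·(-337.2)]
= 11.2 kcal/mol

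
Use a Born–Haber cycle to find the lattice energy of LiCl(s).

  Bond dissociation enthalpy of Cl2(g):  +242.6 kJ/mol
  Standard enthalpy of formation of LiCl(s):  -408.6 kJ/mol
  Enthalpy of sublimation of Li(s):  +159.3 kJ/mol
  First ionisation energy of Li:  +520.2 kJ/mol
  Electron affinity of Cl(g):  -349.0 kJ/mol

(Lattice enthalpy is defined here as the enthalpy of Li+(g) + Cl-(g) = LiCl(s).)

U = -860.4 kJ/mol

ΔHf° = 1·ΔHsub + 1·(ΣIE) + 1/2·D(Cl2) + 1·EA + U
-408.6 = 1·(+159.3) + 1·(+520.2) + 1/2·(+242.6) + 1·(-349.0) + U
U = -408.6 − (+451.8) = -860.4 kJ/mol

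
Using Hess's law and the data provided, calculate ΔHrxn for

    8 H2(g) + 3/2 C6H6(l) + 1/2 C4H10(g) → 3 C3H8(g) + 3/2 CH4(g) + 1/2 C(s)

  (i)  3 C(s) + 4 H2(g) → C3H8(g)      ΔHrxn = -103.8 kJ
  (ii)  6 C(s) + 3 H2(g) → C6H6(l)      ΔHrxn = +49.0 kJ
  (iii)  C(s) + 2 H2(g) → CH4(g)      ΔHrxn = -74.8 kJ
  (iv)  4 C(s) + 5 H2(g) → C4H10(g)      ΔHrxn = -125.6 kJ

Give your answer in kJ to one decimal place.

ΔHrxn = -434.3 kJ

(i) × 3 (×3 to match 3 C3H8(g) in the target): (3)·(-103.8) = -311.4 kJ
(ii) reversed and × 3/2 (reverse to put C6H6(l) on the reactant side; ×3/2 to match 3/2 C6H6(l) in the target): (-3/2)·(+49.0) = -73.5 kJ
(iii) × 3/2 (scale by 3/2 for the 3/2 CH4(g)): (3/2)·(-74.8) = -112.2 kJ
(iv) reversed and × 1/2 (C4H10(g) must end up as a reactant; ×1/2 to match 1/2 C4H10(g) in the target): (-1/2)·(-125.6) = +62.8 kJ
ΔHrxn = (3)·(-103.8) + (-3/2)·(+49.0) + (3/2)·(-74.8) + (-1/2)·(-125.6) = -434.3 kJ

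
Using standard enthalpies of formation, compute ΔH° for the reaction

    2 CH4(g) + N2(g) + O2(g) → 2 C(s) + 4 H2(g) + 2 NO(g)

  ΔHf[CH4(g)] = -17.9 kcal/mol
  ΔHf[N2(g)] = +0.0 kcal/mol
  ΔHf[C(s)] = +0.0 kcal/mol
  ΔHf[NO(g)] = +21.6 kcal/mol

ΔH° = 79.0 kcal/mol

Products: 2·(+0.0) + 4·(+0.0) + 2·(+21.6) = +43.2
Reactants: 2·(-17.9) + 1·(+0.0) + 1·(+0.0) = -35.8
ΔH° = (+43.2) − (-35.8) = 79.0 kcal/mol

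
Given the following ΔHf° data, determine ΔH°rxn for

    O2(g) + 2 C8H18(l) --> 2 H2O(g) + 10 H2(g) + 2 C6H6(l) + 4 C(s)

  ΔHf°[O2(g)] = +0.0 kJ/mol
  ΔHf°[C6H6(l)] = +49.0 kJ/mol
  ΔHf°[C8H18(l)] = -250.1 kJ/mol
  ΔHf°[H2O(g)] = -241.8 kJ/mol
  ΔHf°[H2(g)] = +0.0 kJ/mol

ΔH°rxn = 114.6 kJ/mol

Products: 2·(-241.8) + 10·(+0.0) + 2·(+49.0) + 4·(+0.0) = -385.6
Reactants: 1·(+0.0) + 2·(-250.1) = -500.2
ΔH°rxn = (-385.6) − (-500.2) = 114.6 kJ/mol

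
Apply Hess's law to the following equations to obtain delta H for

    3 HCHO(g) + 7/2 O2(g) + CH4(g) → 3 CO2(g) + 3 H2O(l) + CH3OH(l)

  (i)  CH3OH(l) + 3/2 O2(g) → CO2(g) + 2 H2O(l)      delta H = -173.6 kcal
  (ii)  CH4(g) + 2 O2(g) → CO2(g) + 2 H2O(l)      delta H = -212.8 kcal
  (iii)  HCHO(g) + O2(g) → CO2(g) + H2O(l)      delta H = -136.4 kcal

(i) reversed (CH3OH(l) must end up as a product): +173.6 kcal
(ii) as written (CH4(g) already on the reactant side): -212.8 kcal
(iii) × 3 (×3 to match 3 HCHO(g) in the target): (3)·(-136.4) = -409.2 kcal
Summing the manipulated equations, delta H = (-1)·(-173.6) + (1)·(-212.8) + (3)·(-136.4) = -448.4 kcal

delta H = -448.4 kcal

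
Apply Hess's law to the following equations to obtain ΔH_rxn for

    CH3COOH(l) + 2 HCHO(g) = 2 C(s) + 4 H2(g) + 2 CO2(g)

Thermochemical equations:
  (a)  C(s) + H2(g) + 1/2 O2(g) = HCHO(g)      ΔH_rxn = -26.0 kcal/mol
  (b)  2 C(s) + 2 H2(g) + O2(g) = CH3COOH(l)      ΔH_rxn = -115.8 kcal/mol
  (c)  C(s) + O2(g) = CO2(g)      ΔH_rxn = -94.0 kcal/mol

ΔH_rxn = -20.2 kcal/mol

(a) reversed and × 2 (HCHO(g) must end up as a reactant; ×2 to match 2 HCHO(g) in the target): (-2)·(-26.0) = +52.0 kcal/mol
(b) reversed (reverse to put CH3COOH(l) on the reactant side): +115.8 kcal/mol
(c) × 2 (×2 to match 2 CO2(g) in the target): (2)·(-94.0) = -188.0 kcal/mol
ΔH_rxn = (-2)·(-26.0) + (-1)·(-115.8) + (2)·(-94.0) = -20.2 kcal/mol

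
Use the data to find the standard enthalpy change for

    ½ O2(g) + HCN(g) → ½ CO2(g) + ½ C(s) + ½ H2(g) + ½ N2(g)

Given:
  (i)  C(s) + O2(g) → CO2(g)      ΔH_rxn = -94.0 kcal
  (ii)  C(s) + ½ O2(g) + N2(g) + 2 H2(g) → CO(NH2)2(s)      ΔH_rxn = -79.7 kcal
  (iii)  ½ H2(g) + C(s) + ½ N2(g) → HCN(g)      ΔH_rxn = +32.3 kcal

ΔH_rxn = -79.3 kcal

(i) × 1/2: (1/2)·(-94.0) = -47.0 kcal
(ii): not needed.
(iii) reversed: -32.3 kcal
Since enthalpy is a state function, ΔH_rxn = (1/2)·(-94.0) + (-1)·(+32.3) = -79.3 kcal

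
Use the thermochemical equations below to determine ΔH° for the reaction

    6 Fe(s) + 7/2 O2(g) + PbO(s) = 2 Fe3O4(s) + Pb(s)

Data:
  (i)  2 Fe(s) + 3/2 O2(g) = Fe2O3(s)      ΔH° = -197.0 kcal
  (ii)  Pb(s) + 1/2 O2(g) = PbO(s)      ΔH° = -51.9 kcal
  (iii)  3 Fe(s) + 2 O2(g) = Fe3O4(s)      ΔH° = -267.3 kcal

(i): not needed.
(ii) reversed: +51.9 kcal
(iii) × 2: (2)·(-267.3) = -534.6 kcal
Since enthalpy is a state function, ΔH° = (-1)·(-51.9) + (2)·(-267.3) = -482.7 kcal

ΔH° = -482.7 kcal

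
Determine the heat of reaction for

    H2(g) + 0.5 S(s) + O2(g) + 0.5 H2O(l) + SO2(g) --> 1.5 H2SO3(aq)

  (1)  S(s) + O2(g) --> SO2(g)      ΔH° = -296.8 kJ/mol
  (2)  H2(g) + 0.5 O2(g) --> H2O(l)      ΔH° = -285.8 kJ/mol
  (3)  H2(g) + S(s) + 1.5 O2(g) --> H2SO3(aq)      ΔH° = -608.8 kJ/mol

ΔH° = -473.5 kJ/mol

(1) reversed: +296.8 kJ/mol
(2) reversed and × 1/2: (-1/2)·(-285.8) = +142.9 kJ/mol
(3) × 3/2: (3/2)·(-608.8) = -913.2 kJ/mol
By Hess's law, ΔH° = (+296.8) + (+142.9) + (-913.2) = -473.5 kJ/mol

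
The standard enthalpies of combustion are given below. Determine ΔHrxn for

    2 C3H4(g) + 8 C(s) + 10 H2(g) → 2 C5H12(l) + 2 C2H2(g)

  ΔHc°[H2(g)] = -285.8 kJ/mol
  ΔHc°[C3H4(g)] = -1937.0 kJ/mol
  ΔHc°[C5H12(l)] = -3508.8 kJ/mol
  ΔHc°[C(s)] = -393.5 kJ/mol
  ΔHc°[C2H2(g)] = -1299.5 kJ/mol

ΔHrxn = -263.4 kJ/mol

With combustion enthalpies, reactants minus products:
= [2·(-1937.0) + 8·(-393.5) + 10·(-285.8)] − [2·(-3508.8) + 2·(-1299.5)]
= -263.4 kJ/mol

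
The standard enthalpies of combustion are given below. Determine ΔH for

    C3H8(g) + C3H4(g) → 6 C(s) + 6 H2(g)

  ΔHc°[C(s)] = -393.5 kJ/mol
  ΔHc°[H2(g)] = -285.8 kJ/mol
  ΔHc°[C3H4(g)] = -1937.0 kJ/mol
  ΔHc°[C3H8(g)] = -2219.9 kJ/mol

Using ΔH = Σ nΔHc°(reactants) − Σ nΔHc°(products):
= [1·(-2219.9) + 1·(-1937.0)] − [6·(-393.5) + 6·(-285.8)]
= -81.1 kJ/mol

ΔH = -81.1 kJ/mol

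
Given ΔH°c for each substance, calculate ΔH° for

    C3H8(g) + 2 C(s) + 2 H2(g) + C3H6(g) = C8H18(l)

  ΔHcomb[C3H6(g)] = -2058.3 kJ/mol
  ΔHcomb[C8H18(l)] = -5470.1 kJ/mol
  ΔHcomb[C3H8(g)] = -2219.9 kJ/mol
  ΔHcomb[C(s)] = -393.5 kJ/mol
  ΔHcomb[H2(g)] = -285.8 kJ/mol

With combustion enthalpies, reactants minus products:
= [1·(-2219.9) + 2·(-393.5) + 2·(-285.8) + 1·(-2058.3)] − [1·(-5470.1)]
= -166.7 kJ/mol

ΔH° = -166.7 kJ/mol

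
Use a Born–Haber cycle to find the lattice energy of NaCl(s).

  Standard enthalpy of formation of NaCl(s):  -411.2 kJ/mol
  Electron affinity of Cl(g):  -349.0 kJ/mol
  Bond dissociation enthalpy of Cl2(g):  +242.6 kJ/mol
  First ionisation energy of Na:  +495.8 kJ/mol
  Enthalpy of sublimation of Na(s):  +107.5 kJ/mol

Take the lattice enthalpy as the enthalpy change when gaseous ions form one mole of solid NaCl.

ΔHf° = 1·ΔHsub + 1·(ΣIE) + 1/2·D(Cl2) + 1·EA + U
-411.2 = 1·(+107.5) + 1·(+495.8) + 1/2·(+242.6) + 1·(-349.0) + U
U = -411.2 − (+375.6) = -786.8 kJ/mol

U = -786.8 kJ/mol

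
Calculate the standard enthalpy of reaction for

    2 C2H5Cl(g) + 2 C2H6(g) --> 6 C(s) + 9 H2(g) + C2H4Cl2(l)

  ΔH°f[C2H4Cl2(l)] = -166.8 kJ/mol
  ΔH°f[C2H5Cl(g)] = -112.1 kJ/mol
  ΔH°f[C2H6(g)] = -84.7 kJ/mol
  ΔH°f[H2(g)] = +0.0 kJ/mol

ΔH° = 226.8 kJ/mol

Products: 6·(+0.0) + 9·(+0.0) + 1·(-166.8) = -166.8
Reactants: 2·(-112.1) + 2·(-84.7) = -393.6
ΔH° = (-166.8) − (-393.6) = 226.8 kJ/mol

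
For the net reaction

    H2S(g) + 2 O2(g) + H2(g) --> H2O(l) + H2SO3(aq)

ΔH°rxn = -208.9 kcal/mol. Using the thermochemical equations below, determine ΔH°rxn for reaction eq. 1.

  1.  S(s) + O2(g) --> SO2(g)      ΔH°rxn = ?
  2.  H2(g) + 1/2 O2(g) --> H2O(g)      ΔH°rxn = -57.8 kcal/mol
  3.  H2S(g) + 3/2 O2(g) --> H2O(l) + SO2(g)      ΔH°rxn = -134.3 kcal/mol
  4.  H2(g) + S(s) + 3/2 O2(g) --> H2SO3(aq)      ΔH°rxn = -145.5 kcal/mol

eq. 1 reversed: contributes −x
eq. 2: not needed.
eq. 3 as written: -134.3 kcal/mol
eq. 4 as written: -145.5 kcal/mol
-208.9 = (-134.3) + (-145.5) − x
x = (-208.9 − (-279.8)) / (-1) = -70.9 kcal/mol

ΔH°rxn = -70.9 kcal/mol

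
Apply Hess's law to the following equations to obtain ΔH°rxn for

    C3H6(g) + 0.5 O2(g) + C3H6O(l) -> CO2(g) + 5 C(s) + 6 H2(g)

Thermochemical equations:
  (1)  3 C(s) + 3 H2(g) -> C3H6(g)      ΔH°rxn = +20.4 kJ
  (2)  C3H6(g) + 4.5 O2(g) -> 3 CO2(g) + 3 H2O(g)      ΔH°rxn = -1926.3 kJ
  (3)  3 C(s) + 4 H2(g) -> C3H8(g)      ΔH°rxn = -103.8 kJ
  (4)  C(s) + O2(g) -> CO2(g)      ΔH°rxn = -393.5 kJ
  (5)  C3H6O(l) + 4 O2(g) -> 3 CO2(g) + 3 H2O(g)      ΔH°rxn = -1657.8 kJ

ΔH°rxn = -165.8 kJ

(1) reversed and × 2: (-2)·(+20.4) = -40.8 kJ
(2) reversed: +1926.3 kJ
(3): not needed (C3H8(g) appears nowhere else).
(4) as written: -393.5 kJ
(5) as written (C3H6O(l) already on the reactant side): -1657.8 kJ
ΔH°rxn = (-2)·(+20.4) + (-1)·(-1926.3) + (1)·(-393.5) + (1)·(-1657.8) = -165.8 kJ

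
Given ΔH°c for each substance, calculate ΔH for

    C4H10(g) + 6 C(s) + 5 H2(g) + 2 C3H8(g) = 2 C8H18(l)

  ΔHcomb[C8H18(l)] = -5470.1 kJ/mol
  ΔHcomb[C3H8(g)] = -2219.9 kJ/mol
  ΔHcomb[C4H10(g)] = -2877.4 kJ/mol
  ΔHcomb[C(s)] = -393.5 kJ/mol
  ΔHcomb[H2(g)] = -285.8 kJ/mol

With combustion enthalpies, reactants minus products:
= [1·(-2877.4) + 6·(-393.5) + 5·(-285.8) + 2·(-2219.9)] − [2·(-5470.1)]
= -167.0 kJ/mol

ΔH = -167.0 kJ/mol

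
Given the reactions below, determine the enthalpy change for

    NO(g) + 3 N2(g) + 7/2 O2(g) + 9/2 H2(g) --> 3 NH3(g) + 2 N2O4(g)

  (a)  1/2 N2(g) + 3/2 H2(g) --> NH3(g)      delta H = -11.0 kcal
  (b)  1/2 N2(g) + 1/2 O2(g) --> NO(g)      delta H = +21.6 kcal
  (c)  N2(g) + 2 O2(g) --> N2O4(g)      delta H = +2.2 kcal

delta H = -50.2 kcal

(a) × 3: (3)·(-11.0) = -33.0 kcal
(b) reversed: -21.6 kcal
(c) × 2: (2)·(+2.2) = +4.4 kcal
delta H = (3)·(-11.0) + (-1)·(+21.6) + (2)·(+2.2) = -50.2 kcal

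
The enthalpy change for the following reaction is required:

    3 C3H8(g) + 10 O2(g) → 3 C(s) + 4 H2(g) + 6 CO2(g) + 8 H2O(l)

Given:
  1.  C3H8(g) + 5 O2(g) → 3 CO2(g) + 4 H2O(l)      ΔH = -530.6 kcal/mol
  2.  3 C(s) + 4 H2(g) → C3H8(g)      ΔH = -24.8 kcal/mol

ΔH = -1036.4 kcal/mol

eq. 1 × 2 (scale by 2 for the 6 CO2(g)): (2)·(-530.6) = -1061.2 kcal/mol
eq. 2 reversed (reverse to put C(s) on the product side): +24.8 kcal/mol
Combining the equations, ΔH = (-1061.2) + (+24.8) = -1036.4 kcal/mol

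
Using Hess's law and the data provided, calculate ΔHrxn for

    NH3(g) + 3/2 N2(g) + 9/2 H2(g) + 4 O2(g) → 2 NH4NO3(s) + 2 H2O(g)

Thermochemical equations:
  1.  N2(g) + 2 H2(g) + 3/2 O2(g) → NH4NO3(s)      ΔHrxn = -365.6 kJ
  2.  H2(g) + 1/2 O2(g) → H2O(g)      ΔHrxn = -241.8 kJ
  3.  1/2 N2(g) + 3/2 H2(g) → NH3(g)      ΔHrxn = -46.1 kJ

eq. 1 × 2: (2)·(-365.6) = -731.2 kJ
eq. 2 × 2: (2)·(-241.8) = -483.6 kJ
eq. 3 reversed: +46.1 kJ
ΔHrxn = (2)·(-365.6) + (2)·(-241.8) + (-1)·(-46.1) = -1168.7 kJ

ΔHrxn = -1168.7 kJ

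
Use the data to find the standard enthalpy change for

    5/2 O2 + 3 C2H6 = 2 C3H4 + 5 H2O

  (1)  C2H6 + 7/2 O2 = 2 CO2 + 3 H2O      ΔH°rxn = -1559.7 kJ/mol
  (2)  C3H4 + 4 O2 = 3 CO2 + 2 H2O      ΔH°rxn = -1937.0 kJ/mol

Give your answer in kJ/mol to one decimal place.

(1) × 3: (3)·(-1559.7) = -4679.1 kJ/mol
(2) reversed and × 2: (-2)·(-1937.0) = +3874.0 kJ/mol
ΔH°rxn = (-4679.1) + (+3874.0) = -805.1 kJ/mol

ΔH°rxn = -805.1 kJ/mol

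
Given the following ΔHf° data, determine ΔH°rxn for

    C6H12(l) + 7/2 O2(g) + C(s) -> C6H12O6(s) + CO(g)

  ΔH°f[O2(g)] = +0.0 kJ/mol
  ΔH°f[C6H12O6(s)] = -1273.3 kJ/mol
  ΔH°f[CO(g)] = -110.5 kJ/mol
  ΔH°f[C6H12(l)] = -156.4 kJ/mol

Products: 1·(-1273.3) + 1·(-110.5) = -1383.8
Reactants: 1·(-156.4) + 7/2·(+0.0) + 1·(+0.0) = -156.4
ΔH°rxn = (-1383.8) − (-156.4) = -1227.4 kJ/mol

ΔH°rxn = -1227.4 kJ/mol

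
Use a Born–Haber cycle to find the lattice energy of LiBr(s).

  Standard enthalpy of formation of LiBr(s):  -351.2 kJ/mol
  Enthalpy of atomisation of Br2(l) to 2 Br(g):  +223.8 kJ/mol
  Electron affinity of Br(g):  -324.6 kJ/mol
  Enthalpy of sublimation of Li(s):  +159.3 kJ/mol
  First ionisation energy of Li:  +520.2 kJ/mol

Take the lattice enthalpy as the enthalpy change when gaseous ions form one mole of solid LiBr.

U = -818.0 kJ/mol

ΔHf° = 1·ΔHsub + 1·(ΣIE) + 1/2·D(Br2) + 1·EA + U
-351.2 = 1·(+159.3) + 1·(+520.2) + 1/2·(+223.8) + 1·(-324.6) + U
U = -351.2 − (+466.8) = -818.0 kJ/mol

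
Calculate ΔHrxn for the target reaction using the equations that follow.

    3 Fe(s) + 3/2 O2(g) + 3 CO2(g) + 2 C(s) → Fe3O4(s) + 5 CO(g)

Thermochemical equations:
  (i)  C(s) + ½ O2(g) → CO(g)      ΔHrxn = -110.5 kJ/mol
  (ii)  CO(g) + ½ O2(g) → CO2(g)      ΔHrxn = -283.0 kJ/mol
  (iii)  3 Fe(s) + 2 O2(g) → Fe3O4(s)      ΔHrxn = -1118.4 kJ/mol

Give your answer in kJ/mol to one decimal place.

ΔHrxn = -490.4 kJ/mol

(i) × 2: (2)·(-110.5) = -221.0 kJ/mol
(ii) reversed and × 3: (-3)·(-283.0) = +849.0 kJ/mol
(iii) as written: -1118.4 kJ/mol
Combining the equations, ΔHrxn = (2)·(-110.5) + (-3)·(-283.0) + (1)·(-1118.4) = -490.4 kJ/mol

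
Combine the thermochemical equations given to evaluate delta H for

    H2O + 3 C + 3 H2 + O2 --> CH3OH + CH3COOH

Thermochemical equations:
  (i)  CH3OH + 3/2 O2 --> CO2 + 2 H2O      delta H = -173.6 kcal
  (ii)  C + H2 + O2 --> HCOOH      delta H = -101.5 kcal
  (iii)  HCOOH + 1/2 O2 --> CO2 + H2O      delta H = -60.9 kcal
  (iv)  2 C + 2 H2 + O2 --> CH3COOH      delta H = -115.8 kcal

(i) reversed (CH3OH must end up as a product): +173.6 kcal
(ii) as written: -101.5 kcal
(iii) as written: -60.9 kcal
(iv) as written (CH3COOH already on the product side): -115.8 kcal
By Hess's law, delta H = (+173.6) + (-101.5) + (-60.9) + (-115.8) = -104.6 kcal

delta H = -104.6 kcal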